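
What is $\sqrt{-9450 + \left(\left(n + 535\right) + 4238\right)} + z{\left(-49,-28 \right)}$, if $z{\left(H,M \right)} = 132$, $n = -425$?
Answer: $132 + i \sqrt{5102} \approx 132.0 + 71.428 i$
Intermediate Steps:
$\sqrt{-9450 + \left(\left(n + 535\right) + 4238\right)} + z{\left(-49,-28 \right)} = \sqrt{-9450 + \left(\left(-425 + 535\right) + 4238\right)} + 132 = \sqrt{-9450 + \left(110 + 4238\right)} + 132 = \sqrt{-9450 + 4348} + 132 = \sqrt{-5102} + 132 = i \sqrt{5102} + 132 = 132 + i \sqrt{5102}$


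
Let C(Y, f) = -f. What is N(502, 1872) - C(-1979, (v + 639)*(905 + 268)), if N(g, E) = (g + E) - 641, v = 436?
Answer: 1262708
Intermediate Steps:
N(g, E) = -641 + E + g (N(g, E) = (E + g) - 641 = -641 + E + g)
N(502, 1872) - C(-1979, (v + 639)*(905 + 268)) = (-641 + 1872 + 502) - (-1)*(436 + 639)*(905 + 268) = 1733 - (-1)*1075*1173 = 1733 - (-1)*1260975 = 1733 - 1*(-1260975) = 1733 + 1260975 = 1262708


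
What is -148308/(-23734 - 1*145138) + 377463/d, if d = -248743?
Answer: -610280793/954675634 ≈ -0.63925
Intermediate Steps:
-148308/(-23734 - 1*145138) + 377463/d = -148308/(-23734 - 1*145138) + 377463/(-248743) = -148308/(-23734 - 145138) + 377463*(-1/248743) = -148308/(-168872) - 377463/248743 = -148308*(-1/168872) - 377463/248743 = 37077/42218 - 377463/248743 = -610280793/954675634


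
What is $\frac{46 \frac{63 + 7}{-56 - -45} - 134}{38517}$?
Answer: $- \frac{4694}{423687} \approx -0.011079$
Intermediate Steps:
$\frac{46 \frac{63 + 7}{-56 - -45} - 134}{38517} = \left(46 \frac{70}{-56 + 45} - 134\right) \frac{1}{38517} = \left(46 \frac{70}{-11} - 134\right) \frac{1}{38517} = \left(46 \cdot 70 \left(- \frac{1}{11}\right) - 134\right) \frac{1}{38517} = \left(46 \left(- \frac{70}{11}\right) - 134\right) \frac{1}{38517} = \left(- \frac{3220}{11} - 134\right) \frac{1}{38517} = \left(- \frac{4694}{11}\right) \frac{1}{38517} = - \frac{4694}{423687}$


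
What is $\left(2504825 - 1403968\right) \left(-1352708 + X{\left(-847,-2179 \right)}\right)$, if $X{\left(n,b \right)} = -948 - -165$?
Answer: $-1490000041787$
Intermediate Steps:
$X{\left(n,b \right)} = -783$ ($X{\left(n,b \right)} = -948 + 165 = -783$)
$\left(2504825 - 1403968\right) \left(-1352708 + X{\left(-847,-2179 \right)}\right) = \left(2504825 - 1403968\right) \left(-1352708 - 783\right) = 1100857 \left(-1353491\right) = -1490000041787$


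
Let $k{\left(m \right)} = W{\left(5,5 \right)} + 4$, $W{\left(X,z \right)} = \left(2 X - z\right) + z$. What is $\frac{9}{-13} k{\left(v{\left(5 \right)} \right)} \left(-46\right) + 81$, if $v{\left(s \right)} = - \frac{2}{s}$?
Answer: $\frac{6849}{13} \approx 526.85$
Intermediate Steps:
$W{\left(X,z \right)} = 2 X$ ($W{\left(X,z \right)} = \left(- z + 2 X\right) + z = 2 X$)
$k{\left(m \right)} = 14$ ($k{\left(m \right)} = 2 \cdot 5 + 4 = 10 + 4 = 14$)
$\frac{9}{-13} k{\left(v{\left(5 \right)} \right)} \left(-46\right) + 81 = \frac{9}{-13} \cdot 14 \left(-46\right) + 81 = 9 \left(- \frac{1}{13}\right) 14 \left(-46\right) + 81 = \left(- \frac{9}{13}\right) 14 \left(-46\right) + 81 = \left(- \frac{126}{13}\right) \left(-46\right) + 81 = \frac{5796}{13} + 81 = \frac{6849}{13}$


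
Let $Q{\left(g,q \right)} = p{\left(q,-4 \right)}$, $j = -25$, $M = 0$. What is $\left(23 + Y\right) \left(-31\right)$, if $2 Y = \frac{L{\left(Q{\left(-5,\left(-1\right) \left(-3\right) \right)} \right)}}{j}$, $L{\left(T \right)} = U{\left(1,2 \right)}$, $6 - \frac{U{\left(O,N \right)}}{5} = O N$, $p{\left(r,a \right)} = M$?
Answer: $- \frac{3503}{5} \approx -700.6$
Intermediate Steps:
$p{\left(r,a \right)} = 0$
$Q{\left(g,q \right)} = 0$
$U{\left(O,N \right)} = 30 - 5 N O$ ($U{\left(O,N \right)} = 30 - 5 O N = 30 - 5 N O$)
$L{\left(T \right)} = 20$ ($L{\left(T \right)} = 30 - 10 \cdot 1 = 30 - 10 = 20$)
$Y = - \frac{2}{5}$ ($Y = \frac{20 \frac{1}{-25}}{2} = \frac{20 \left(- \frac{1}{25}\right)}{2} = \frac{1}{2} \left(- \frac{4}{5}\right) = - \frac{2}{5} \approx -0.4$)
$\left(23 + Y\right) \left(-31\right) = \left(23 - \frac{2}{5}\right) \left(-31\right) = \frac{113}{5} \left(-31\right) = - \frac{3503}{5}$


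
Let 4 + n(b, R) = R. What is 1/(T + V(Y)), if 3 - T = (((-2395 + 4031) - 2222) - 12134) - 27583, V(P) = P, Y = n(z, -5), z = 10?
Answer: 1/40297 ≈ 2.4816e-5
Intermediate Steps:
n(b, R) = -4 + R
Y = -9 (Y = -4 - 5 = -9)
T = 40306 (T = 3 - ((((-2395 + 4031) - 2222) - 12134) - 27583) = 3 - (((1636 - 2222) - 12134) - 27583) = 3 - ((-586 - 12134) - 27583) = 3 - (-12720 - 27583) = 3 - 1*(-40303) = 3 + 40303 = 40306)
1/(T + V(Y)) = 1/(40306 - 9) = 1/40297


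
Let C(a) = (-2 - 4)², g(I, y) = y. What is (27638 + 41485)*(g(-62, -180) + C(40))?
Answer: -9953712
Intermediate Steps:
C(a) = 36 (C(a) = (-6)² = 36)
(27638 + 41485)*(g(-62, -180) + C(40)) = (27638 + 41485)*(-180 + 36) = 69123*(-144) = -9953712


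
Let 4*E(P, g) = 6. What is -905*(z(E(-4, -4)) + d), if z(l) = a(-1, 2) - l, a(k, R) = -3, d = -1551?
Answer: 2815455/2 ≈ 1.4077e+6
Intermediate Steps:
E(P, g) = 3/2 (E(P, g) = (¼)*6 = 3/2)
z(l) = -3 - l
-905*(z(E(-4, -4)) + d) = -905*((-3 - 1*3/2) - 1551) = -905*((-3 - 3/2) - 1551) = -905*(-9/2 - 1551) = -905*(-3111/2) = 2815455/2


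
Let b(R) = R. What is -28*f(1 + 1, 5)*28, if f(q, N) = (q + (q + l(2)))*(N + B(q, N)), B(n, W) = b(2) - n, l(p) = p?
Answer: -23520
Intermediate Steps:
B(n, W) = 2 - n
f(q, N) = (2 + 2*q)*(2 + N - q) (f(q, N) = (q + (q + 2))*(N + (2 - q)) = (q + (2 + q))*(2 + N - q) = (2 + 2*q)*(2 + N - q))
-28*f(1 + 1, 5)*28 = -28*(4 - 2*(1 + 1)**2 + 2*5 + 2*(1 + 1) + 2*5*(1 + 1))*28 = -28*(4 - 2*2**2 + 10 + 2*2 + 2*5*2)*28 = -28*(4 - 2*4 + 10 + 4 + 20)*28 = -28*(4 - 8 + 10 + 4 + 20)*28 = -28*30*28 = -840*28 = -23520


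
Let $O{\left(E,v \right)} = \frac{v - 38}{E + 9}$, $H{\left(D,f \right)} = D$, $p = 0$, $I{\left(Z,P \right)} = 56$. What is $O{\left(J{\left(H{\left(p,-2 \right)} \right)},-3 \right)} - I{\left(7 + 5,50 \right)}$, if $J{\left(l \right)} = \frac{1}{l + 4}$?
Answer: $- \frac{2236}{37} \approx -60.432$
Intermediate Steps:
$J{\left(l \right)} = \frac{1}{4 + l}$
$O{\left(E,v \right)} = \frac{-38 + v}{9 + E}$
$O{\left(J{\left(H{\left(p,-2 \right)} \right)},-3 \right)} - I{\left(7 + 5,50 \right)} = \frac{-38 - 3}{9 + \frac{1}{4 + 0}} - 56 = \frac{1}{9 + \frac{1}{4}} \left(-41\right) - 56 = \frac{1}{\frac{37}{4}} \left(-41\right) - 56 = \frac{4}{37} \left(-41\right) - 56 = - \frac{164}{37} - 56 = - \frac{2236}{37}$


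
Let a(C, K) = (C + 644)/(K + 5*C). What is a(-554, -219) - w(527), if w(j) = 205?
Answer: -612835/2989 ≈ -205.03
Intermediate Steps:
a(C, K) = (644 + C)/(K + 5*C)
a(-554, -219) - w(527) = (644 - 554)/(-219 + 5*(-554)) - 1*205 = 90/(-219 - 2770) - 205 = 90/(-2989) - 205 = -1/2989*90 - 205 = -90/2989 - 205 = -612835/2989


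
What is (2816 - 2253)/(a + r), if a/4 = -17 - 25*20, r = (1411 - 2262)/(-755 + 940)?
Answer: -2815/10363 ≈ -0.27164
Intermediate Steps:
r = -23/5 (r = -851/185 = -851*1/185 = -23/5 ≈ -4.6000)
a = -2068 (a = 4*(-17 - 25*20) = 4*(-17 - 500) = 4*(-517) = -2068)
(2816 - 2253)/(a + r) = (2816 - 2253)/(-2068 - 23/5) = 563/(-10363/5) = 563*(-5/10363) = -2815/10363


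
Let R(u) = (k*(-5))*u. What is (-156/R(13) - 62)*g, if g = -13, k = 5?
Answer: 19994/25 ≈ 799.76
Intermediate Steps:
R(u) = -25*u (R(u) = (5*(-5))*u = -25*u)
(-156/R(13) - 62)*g = (-156/((-25*13)) - 62)*(-13) = (-156/(-325) - 62)*(-13) = (-156*(-1/325) - 62)*(-13) = (12/25 - 62)*(-13) = -1538/25*(-13) = 19994/25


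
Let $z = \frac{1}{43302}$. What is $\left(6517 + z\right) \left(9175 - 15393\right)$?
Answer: $- \frac{877357110715}{21651} \approx -4.0523 \cdot 10^{7}$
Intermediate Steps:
$z = \frac{1}{43302} \approx 2.3094 \cdot 10^{-5}$
$\left(6517 + z\right) \left(9175 - 15393\right) = \left(6517 + \frac{1}{43302}\right) \left(9175 - 15393\right) = \frac{282199135}{43302} \left(-6218\right) = - \frac{877357110715}{21651}$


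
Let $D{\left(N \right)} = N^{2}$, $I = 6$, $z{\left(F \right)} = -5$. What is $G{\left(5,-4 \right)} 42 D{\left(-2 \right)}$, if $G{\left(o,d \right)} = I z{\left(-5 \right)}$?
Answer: $-5040$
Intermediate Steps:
$G{\left(o,d \right)} = -30$ ($G{\left(o,d \right)} = 6 \left(-5\right) = -30$)
$G{\left(5,-4 \right)} 42 D{\left(-2 \right)} = \left(-30\right) 42 \left(-2\right)^{2} = \left(-1260\right) 4 = -5040$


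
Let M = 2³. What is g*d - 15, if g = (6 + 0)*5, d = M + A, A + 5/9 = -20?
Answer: -1175/3 ≈ -391.67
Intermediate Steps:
A = -185/9 (A = -5/9 - 20 = -185/9 ≈ -20.556)
M = 8
d = -113/9 (d = 8 - 185/9 = -113/9 ≈ -12.556)
g = 30 (g = 6*5 = 30)
g*d - 15 = 30*(-113/9) - 15 = -1130/3 - 15 = -1175/3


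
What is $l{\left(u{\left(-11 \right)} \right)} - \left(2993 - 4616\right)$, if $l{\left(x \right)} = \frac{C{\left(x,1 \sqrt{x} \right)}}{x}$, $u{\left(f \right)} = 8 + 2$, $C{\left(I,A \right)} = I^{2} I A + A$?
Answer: $1623 + \frac{1001 \sqrt{10}}{10} \approx 1939.5$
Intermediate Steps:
$C{\left(I,A \right)} = A + A I^{3}$ ($C{\left(I,A \right)} = I^{3} A + A = A I^{3} + A = A + A I^{3}$)
$u{\left(f \right)} = 10$
$l{\left(x \right)} = \frac{1 + x^{3}}{\sqrt{x}}$ ($l{\left(x \right)} = \frac{1 \sqrt{x} \left(1 + x^{3}\right)}{x} = \frac{\sqrt{x} \left(1 + x^{3}\right)}{x} = \frac{1 + x^{3}}{\sqrt{x}}$)
$l{\left(u{\left(-11 \right)} \right)} - \left(2993 - 4616\right) = \frac{1 + 10^{3}}{\sqrt{10}} - \left(2993 - 4616\right) = \frac{\sqrt{10}}{10} \left(1 + 1000\right) - -1623 = \frac{\sqrt{10}}{10} \cdot 1001 + 1623 = \frac{1001 \sqrt{10}}{10} + 1623 = 1623 + \frac{1001 \sqrt{10}}{10}$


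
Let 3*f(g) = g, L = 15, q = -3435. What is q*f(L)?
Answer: -17175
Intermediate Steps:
f(g) = g/3
q*f(L) = -1145*15 = -3435*5 = -17175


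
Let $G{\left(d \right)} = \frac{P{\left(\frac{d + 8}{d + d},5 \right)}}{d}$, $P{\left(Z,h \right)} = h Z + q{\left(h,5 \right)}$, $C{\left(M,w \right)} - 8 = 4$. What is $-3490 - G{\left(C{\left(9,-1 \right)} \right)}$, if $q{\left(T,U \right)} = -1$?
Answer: $- \frac{251299}{72} \approx -3490.3$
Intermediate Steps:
$C{\left(M,w \right)} = 12$ ($C{\left(M,w \right)} = 8 + 4 = 12$)
$P{\left(Z,h \right)} = -1 + Z h$ ($P{\left(Z,h \right)} = h Z - 1 = Z h - 1 = -1 + Z h$)
$G{\left(d \right)} = \frac{-1 + \frac{5 \left(8 + d\right)}{2 d}}{d}$ ($G{\left(d \right)} = \frac{-1 + \frac{d + 8}{d + d} 5}{d} = \frac{-1 + \frac{8 + d}{2 d} 5}{d} = \frac{-1 + \frac{5 \left(8 + d\right)}{2 d}}{d}$)
$-3490 - G{\left(C{\left(9,-1 \right)} \right)} = -3490 - \frac{40 + 3 \cdot 12}{2 \cdot 144} = -3490 - \frac{1}{2} \cdot \frac{1}{144} \left(40 + 36\right) = -3490 - \frac{1}{2} \cdot \frac{1}{144} \cdot 76 = -3490 - \frac{19}{72} = - \frac{251299}{72}$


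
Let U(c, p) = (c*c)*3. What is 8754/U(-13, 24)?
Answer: 2918/169 ≈ 17.266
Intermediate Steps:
U(c, p) = 3*c**2 (U(c, p) = c**2*3 = 3*c**2)
8754/U(-13, 24) = 8754/((3*(-13)**2)) = 8754/((3*169)) = 8754/507 = 8754*(1/507) = 2918/169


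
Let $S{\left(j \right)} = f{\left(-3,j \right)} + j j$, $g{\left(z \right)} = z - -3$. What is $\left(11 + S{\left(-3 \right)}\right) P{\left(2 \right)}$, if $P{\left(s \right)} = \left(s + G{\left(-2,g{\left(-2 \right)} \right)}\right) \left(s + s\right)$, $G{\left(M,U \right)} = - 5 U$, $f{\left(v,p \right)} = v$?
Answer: $-204$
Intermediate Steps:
$g{\left(z \right)} = 3 + z$ ($g{\left(z \right)} = z + 3 = 3 + z$)
$S{\left(j \right)} = -3 + j^{2}$ ($S{\left(j \right)} = -3 + j j = -3 + j^{2}$)
$P{\left(s \right)} = 2 s \left(-5 + s\right)$ ($P{\left(s \right)} = \left(s - 5 \left(3 - 2\right)\right) \left(s + s\right) = \left(s - 5\right) 2 s = \left(-5 + s\right) 2 s = 2 s \left(-5 + s\right)$)
$\left(11 + S{\left(-3 \right)}\right) P{\left(2 \right)} = \left(11 - \left(3 - \left(-3\right)^{2}\right)\right) 2 \cdot 2 \left(-5 + 2\right) = \left(11 + \left(-3 + 9\right)\right) 2 \cdot 2 \left(-3\right) = \left(11 + 6\right) \left(-12\right) = 17 \left(-12\right) = -204$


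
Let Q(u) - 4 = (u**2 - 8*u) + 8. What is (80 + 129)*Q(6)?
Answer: 0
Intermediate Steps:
Q(u) = 12 + u**2 - 8*u (Q(u) = 4 + ((u**2 - 8*u) + 8) = 4 + (8 + u**2 - 8*u) = 12 + u**2 - 8*u)
(80 + 129)*Q(6) = (80 + 129)*(12 + 6**2 - 8*6) = 209*(12 + 36 - 48) = 209*0 = 0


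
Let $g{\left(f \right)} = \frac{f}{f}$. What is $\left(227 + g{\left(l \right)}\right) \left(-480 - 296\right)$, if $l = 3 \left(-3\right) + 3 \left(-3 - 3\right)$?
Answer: $-176928$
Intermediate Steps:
$l = -27$ ($l = -9 + 3 \left(-6\right) = -9 - 18 = -27$)
$g{\left(f \right)} = 1$
$\left(227 + g{\left(l \right)}\right) \left(-480 - 296\right) = \left(227 + 1\right) \left(-480 - 296\right) = 228 \left(-776\right) = -176928$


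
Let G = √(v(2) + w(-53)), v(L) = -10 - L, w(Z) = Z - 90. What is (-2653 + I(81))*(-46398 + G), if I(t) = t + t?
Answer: 115577418 - 2491*I*√155 ≈ 1.1558e+8 - 31013.0*I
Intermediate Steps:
I(t) = 2*t
w(Z) = -90 + Z
G = I*√155 (G = √((-10 - 1*2) + (-90 - 53)) = √((-10 - 2) - 143) = √(-12 - 143) = √(-155) = I*√155 ≈ 12.45*I)
(-2653 + I(81))*(-46398 + G) = (-2653 + 2*81)*(-46398 + I*√155) = (-2653 + 162)*(-46398 + I*√155) = -2491*(-46398 + I*√155) = 115577418 - 2491*I*√155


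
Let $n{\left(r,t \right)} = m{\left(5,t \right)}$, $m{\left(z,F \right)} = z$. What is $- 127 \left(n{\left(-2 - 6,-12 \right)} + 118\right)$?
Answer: $-15621$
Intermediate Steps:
$n{\left(r,t \right)} = 5$
$- 127 \left(n{\left(-2 - 6,-12 \right)} + 118\right) = - 127 \left(5 + 118\right) = \left(-127\right) 123 = -15621$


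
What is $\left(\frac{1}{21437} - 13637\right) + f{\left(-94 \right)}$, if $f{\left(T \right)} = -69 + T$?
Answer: $- \frac{295830599}{21437} \approx -13800.0$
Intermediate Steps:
$\left(\frac{1}{21437} - 13637\right) + f{\left(-94 \right)} = \left(\frac{1}{21437} - 13637\right) - 163 = - \frac{292336368}{21437} - 163 = - \frac{295830599}{21437}$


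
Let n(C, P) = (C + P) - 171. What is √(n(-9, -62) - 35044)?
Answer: I*√35286 ≈ 187.85*I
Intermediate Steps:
n(C, P) = -171 + C + P
√(n(-9, -62) - 35044) = √((-171 - 9 - 62) - 35044) = √(-242 - 35044) = √(-35286) = I*√35286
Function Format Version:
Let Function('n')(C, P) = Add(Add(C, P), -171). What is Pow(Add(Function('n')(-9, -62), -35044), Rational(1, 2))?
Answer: Mul(I, Pow(35286, Rational(1, 2))) ≈ Mul(187.85, I)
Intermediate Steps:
Function('n')(C, P) = Add(-171, C, P)
Pow(Add(Function('n')(-9, -62), -35044), Rational(1, 2)) = Pow(Add(Add(-171, -9, -62), -35044), Rational(1, 2)) = Pow(Add(-242, -35044), Rational(1, 2)) = Pow(-35286, Rational(1, 2)) = Mul(I, Pow(35286, Rational(1, 2)))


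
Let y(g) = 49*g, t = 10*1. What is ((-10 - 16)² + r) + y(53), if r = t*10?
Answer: 3373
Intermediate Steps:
t = 10
r = 100 (r = 10*10 = 100)
((-10 - 16)² + r) + y(53) = ((-10 - 16)² + 100) + 49*53 = ((-26)² + 100) + 2597 = (676 + 100) + 2597 = 776 + 2597 = 3373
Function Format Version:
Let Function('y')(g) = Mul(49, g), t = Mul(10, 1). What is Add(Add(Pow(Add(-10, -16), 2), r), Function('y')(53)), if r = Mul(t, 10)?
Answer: 3373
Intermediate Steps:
t = 10
r = 100 (r = Mul(10, 10) = 100)
Add(Add(Pow(Add(-10, -16), 2), r), Function('y')(53)) = Add(Add(Pow(Add(-10, -16), 2), 100), Mul(49, 53)) = Add(Add(Pow(-26, 2), 100), 2597) = Add(Add(676, 100), 2597) = Add(776, 2597) = 3373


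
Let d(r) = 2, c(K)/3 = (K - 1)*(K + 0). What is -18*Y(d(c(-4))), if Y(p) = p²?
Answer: -72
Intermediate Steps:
c(K) = 3*K*(-1 + K) (c(K) = 3*((K - 1)*(K + 0)) = 3*((-1 + K)*K) = 3*(K*(-1 + K)) = 3*K*(-1 + K))
-18*Y(d(c(-4))) = -18*2² = -18*4 = -72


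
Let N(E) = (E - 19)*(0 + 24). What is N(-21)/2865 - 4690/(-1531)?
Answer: 797806/292421 ≈ 2.7283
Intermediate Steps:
N(E) = -456 + 24*E (N(E) = (-19 + E)*24 = -456 + 24*E)
N(-21)/2865 - 4690/(-1531) = (-456 + 24*(-21))/2865 - 4690/(-1531) = (-456 - 504)*(1/2865) - 4690*(-1/1531) = -960*1/2865 + 4690/1531 = -64/191 + 4690/1531 = 797806/292421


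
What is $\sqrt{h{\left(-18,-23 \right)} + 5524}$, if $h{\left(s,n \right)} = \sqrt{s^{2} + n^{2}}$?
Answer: $\sqrt{5524 + \sqrt{853}} \approx 74.52$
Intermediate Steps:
$h{\left(s,n \right)} = \sqrt{n^{2} + s^{2}}$
$\sqrt{h{\left(-18,-23 \right)} + 5524} = \sqrt{\sqrt{\left(-23\right)^{2} + \left(-18\right)^{2}} + 5524} = \sqrt{\sqrt{529 + 324} + 5524} = \sqrt{\sqrt{853} + 5524} = \sqrt{5524 + \sqrt{853}}$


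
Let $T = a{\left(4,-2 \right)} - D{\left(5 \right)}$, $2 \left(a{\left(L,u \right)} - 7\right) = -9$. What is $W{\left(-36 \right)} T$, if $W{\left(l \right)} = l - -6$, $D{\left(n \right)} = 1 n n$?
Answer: $675$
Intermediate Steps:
$a{\left(L,u \right)} = \frac{5}{2}$ ($a{\left(L,u \right)} = 7 + \frac{1}{2} \left(-9\right) = 7 - \frac{9}{2} = \frac{5}{2}$)
$D{\left(n \right)} = n^{2}$ ($D{\left(n \right)} = n n = n^{2}$)
$W{\left(l \right)} = 6 + l$ ($W{\left(l \right)} = l + 6 = 6 + l$)
$T = - \frac{45}{2}$ ($T = \frac{5}{2} - 5^{2} = \frac{5}{2} - 25 = - \frac{45}{2} \approx -22.5$)
$W{\left(-36 \right)} T = \left(6 - 36\right) \left(- \frac{45}{2}\right) = \left(-30\right) \left(- \frac{45}{2}\right) = 675$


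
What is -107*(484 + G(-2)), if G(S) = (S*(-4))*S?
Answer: -50076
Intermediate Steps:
G(S) = -4*S**2 (G(S) = (-4*S)*S = -4*S**2)
-107*(484 + G(-2)) = -107*(484 - 4*(-2)**2) = -107*(484 - 4*4) = -107*(484 - 16) = -107*468 = -50076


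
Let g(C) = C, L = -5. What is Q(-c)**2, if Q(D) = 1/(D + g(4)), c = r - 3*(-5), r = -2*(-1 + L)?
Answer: 1/529 ≈ 0.0018904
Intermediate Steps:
r = 12 (r = -2*(-1 - 5) = -2*(-6) = 12)
c = 27 (c = 12 - 3*(-5) = 12 + 15 = 27)
Q(D) = 1/(4 + D) (Q(D) = 1/(D + 4) = 1/(4 + D))
Q(-c)**2 = (1/(4 - 1*27))**2 = (1/(4 - 27))**2 = (1/(-23))**2 = (-1/23)**2 = 1/529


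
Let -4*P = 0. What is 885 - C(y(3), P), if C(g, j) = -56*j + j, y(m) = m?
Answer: 885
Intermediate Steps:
P = 0 (P = -¼*0 = 0)
C(g, j) = -55*j
885 - C(y(3), P) = 885 - (-55)*0 = 885 - 1*0 = 885 + 0 = 885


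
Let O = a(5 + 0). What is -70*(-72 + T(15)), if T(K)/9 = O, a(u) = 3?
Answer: 3150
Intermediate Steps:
O = 3
T(K) = 27 (T(K) = 9*3 = 27)
-70*(-72 + T(15)) = -70*(-72 + 27) = -70*(-45) = 3150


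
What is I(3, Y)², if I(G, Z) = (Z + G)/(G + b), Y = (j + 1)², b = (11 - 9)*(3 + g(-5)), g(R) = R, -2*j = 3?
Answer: 169/16 ≈ 10.563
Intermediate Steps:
j = -3/2 (j = -½*3 = -3/2 ≈ -1.5000)
b = -4 (b = (11 - 9)*(3 - 5) = 2*(-2) = -4)
Y = ¼ (Y = (-3/2 + 1)² = (-½)² = ¼ ≈ 0.25000)
I(G, Z) = (G + Z)/(-4 + G) (I(G, Z) = (Z + G)/(G - 4) = (G + Z)/(-4 + G))
I(3, Y)² = ((3 + ¼)/(-4 + 3))² = ((13/4)/(-1))² = (-1*13/4)² = (-13/4)² = 169/16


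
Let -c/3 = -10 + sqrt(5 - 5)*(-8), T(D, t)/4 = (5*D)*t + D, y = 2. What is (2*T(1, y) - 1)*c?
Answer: 2610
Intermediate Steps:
T(D, t) = 4*D + 20*D*t (T(D, t) = 4*((5*D)*t + D) = 4*(5*D*t + D) = 4*(D + 5*D*t) = 4*D + 20*D*t)
c = 30 (c = -3*(-10 + sqrt(5 - 5)*(-8)) = -3*(-10 + sqrt(0)*(-8)) = -3*(-10 + 0*(-8)) = -3*(-10 + 0) = -3*(-10) = 30)
(2*T(1, y) - 1)*c = (2*(4*1*(1 + 5*2)) - 1)*30 = (2*(4*1*(1 + 10)) - 1)*30 = (2*(4*1*11) - 1)*30 = (2*44 - 1)*30 = (88 - 1)*30 = 87*30 = 2610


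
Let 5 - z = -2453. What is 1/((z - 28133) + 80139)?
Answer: 1/54464 ≈ 1.8361e-5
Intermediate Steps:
z = 2458 (z = 5 - 1*(-2453) = 5 + 2453 = 2458)
1/((z - 28133) + 80139) = 1/((2458 - 28133) + 80139) = 1/(-25675 + 80139) = 1/54464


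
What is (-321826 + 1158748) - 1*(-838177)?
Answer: 1675099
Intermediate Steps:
(-321826 + 1158748) - 1*(-838177) = 836922 + 838177 = 1675099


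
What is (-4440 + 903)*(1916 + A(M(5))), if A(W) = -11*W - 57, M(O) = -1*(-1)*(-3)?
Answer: -6692004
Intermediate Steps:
M(O) = -3 (M(O) = 1*(-3) = -3)
A(W) = -57 - 11*W
(-4440 + 903)*(1916 + A(M(5))) = (-4440 + 903)*(1916 + (-57 - 11*(-3))) = -3537*(1916 + (-57 + 33)) = -3537*(1916 - 24) = -3537*1892 = -6692004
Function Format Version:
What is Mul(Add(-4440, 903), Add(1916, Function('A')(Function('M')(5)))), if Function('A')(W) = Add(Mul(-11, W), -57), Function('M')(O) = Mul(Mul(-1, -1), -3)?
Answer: -6692004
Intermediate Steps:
Function('M')(O) = -3 (Function('M')(O) = Mul(1, -3) = -3)
Function('A')(W) = Add(-57, Mul(-11, W))
Mul(Add(-4440, 903), Add(1916, Function('A')(Function('M')(5)))) = Mul(Add(-4440, 903), Add(1916, Add(-57, Mul(-11, -3)))) = Mul(-3537, Add(1916, Add(-57, 33))) = Mul(-3537, Add(1916, -24)) = Mul(-3537, 1892) = -6692004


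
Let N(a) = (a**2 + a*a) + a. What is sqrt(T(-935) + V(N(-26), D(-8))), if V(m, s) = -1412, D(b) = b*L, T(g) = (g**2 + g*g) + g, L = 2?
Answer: sqrt(1746103) ≈ 1321.4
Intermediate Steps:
T(g) = g + 2*g**2 (T(g) = (g**2 + g**2) + g = 2*g**2 + g = g + 2*g**2)
D(b) = 2*b (D(b) = b*2 = 2*b)
N(a) = a + 2*a**2 (N(a) = (a**2 + a**2) + a = 2*a**2 + a = a + 2*a**2)
sqrt(T(-935) + V(N(-26), D(-8))) = sqrt(-935*(1 + 2*(-935)) - 1412) = sqrt(-935*(1 - 1870) - 1412) = sqrt(-935*(-1869) - 1412) = sqrt(1747515 - 1412) = sqrt(1746103)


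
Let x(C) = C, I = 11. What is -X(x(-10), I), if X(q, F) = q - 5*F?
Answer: 65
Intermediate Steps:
-X(x(-10), I) = -(-10 - 5*11) = -(-10 - 55) = -1*(-65) = 65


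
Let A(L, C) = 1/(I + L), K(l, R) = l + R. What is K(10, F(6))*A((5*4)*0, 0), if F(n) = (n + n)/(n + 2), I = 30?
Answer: 23/60 ≈ 0.38333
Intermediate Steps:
F(n) = 2*n/(2 + n) (F(n) = (2*n)/(2 + n) = 2*n/(2 + n))
K(l, R) = R + l
A(L, C) = 1/(30 + L)
K(10, F(6))*A((5*4)*0, 0) = (2*6/(2 + 6) + 10)/(30 + (5*4)*0) = (2*6/8 + 10)/(30 + 20*0) = (2*6*(⅛) + 10)/(30 + 0) = (3/2 + 10)/30 = (23/2)*(1/30) = 23/60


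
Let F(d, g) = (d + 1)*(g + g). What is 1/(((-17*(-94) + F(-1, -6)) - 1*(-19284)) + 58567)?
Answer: 1/79449 ≈ 1.2587e-5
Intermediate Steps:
F(d, g) = 2*g*(1 + d) (F(d, g) = (1 + d)*(2*g) = 2*g*(1 + d))
1/(((-17*(-94) + F(-1, -6)) - 1*(-19284)) + 58567) = 1/(((-17*(-94) + 2*(-6)*(1 - 1)) - 1*(-19284)) + 58567) = 1/(((1598 + 2*(-6)*0) + 19284) + 58567) = 1/(((1598 + 0) + 19284) + 58567) = 1/((1598 + 19284) + 58567) = 1/(20882 + 58567) = 1/79449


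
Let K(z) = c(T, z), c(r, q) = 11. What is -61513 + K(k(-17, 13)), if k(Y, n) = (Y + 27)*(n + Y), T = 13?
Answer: -61502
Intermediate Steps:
k(Y, n) = (27 + Y)*(Y + n)
K(z) = 11
-61513 + K(k(-17, 13)) = -61513 + 11 = -61502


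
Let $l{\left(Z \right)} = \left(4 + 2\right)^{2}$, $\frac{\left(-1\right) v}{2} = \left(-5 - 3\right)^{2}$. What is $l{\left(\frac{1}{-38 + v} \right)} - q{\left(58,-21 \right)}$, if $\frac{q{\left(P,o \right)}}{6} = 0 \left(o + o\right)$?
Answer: $36$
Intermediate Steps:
$v = -128$ ($v = - 2 \left(-5 - 3\right)^{2} = - 2 \left(-8\right)^{2} = \left(-2\right) 64 = -128$)
$l{\left(Z \right)} = 36$ ($l{\left(Z \right)} = 6^{2} = 36$)
$q{\left(P,o \right)} = 0$ ($q{\left(P,o \right)} = 6 \cdot 0 \left(o + o\right) = 6 \cdot 0 \cdot 2 o = 6 \cdot 0 = 0$)
$l{\left(\frac{1}{-38 + v} \right)} - q{\left(58,-21 \right)} = 36 - 0 = 36 + 0 = 36$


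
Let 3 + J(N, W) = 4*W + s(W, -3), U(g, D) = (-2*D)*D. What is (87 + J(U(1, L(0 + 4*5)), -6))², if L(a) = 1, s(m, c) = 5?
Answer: 4225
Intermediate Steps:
U(g, D) = -2*D²
J(N, W) = 2 + 4*W (J(N, W) = -3 + (4*W + 5) = -3 + (5 + 4*W) = 2 + 4*W)
(87 + J(U(1, L(0 + 4*5)), -6))² = (87 + (2 + 4*(-6)))² = (87 + (2 - 24))² = (87 - 22)² = 65² = 4225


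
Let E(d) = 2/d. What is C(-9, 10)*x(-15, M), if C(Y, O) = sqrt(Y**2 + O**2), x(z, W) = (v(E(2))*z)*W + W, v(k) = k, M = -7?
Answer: 98*sqrt(181) ≈ 1318.5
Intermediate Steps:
x(z, W) = W + W*z (x(z, W) = ((2/2)*z)*W + W = ((2*(1/2))*z)*W + W = (1*z)*W + W = z*W + W = W*z + W = W + W*z)
C(Y, O) = sqrt(O**2 + Y**2)
C(-9, 10)*x(-15, M) = sqrt(10**2 + (-9)**2)*(-7*(1 - 15)) = sqrt(100 + 81)*(-7*(-14)) = sqrt(181)*98 = 98*sqrt(181)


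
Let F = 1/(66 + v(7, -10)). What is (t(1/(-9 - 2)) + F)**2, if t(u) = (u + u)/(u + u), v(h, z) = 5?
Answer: 5184/5041 ≈ 1.0284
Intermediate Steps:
t(u) = 1 (t(u) = (2*u)/((2*u)) = (2*u)*(1/(2*u)) = 1)
F = 1/71 (F = 1/(66 + 5) = 1/71 ≈ 0.014085)
(t(1/(-9 - 2)) + F)**2 = (1 + 1/71)**2 = (72/71)**2 = 5184/5041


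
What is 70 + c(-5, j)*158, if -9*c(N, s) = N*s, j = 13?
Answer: 10900/9 ≈ 1211.1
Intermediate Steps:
c(N, s) = -N*s/9
70 + c(-5, j)*158 = 70 - ⅑*(-5)*13*158 = 70 + (65/9)*158 = 70 + 10270/9 = 10900/9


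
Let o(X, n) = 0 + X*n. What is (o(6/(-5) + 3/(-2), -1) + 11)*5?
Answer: 137/2 ≈ 68.500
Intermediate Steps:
o(X, n) = X*n
(o(6/(-5) + 3/(-2), -1) + 11)*5 = ((6/(-5) + 3/(-2))*(-1) + 11)*5 = ((6*(-⅕) + 3*(-½))*(-1) + 11)*5 = ((-6/5 - 3/2)*(-1) + 11)*5 = (-27/10*(-1) + 11)*5 = (27/10 + 11)*5 = (137/10)*5 = 137/2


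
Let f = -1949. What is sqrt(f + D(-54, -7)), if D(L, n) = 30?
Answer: I*sqrt(1919) ≈ 43.806*I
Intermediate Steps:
sqrt(f + D(-54, -7)) = sqrt(-1949 + 30) = sqrt(-1919) = I*sqrt(1919)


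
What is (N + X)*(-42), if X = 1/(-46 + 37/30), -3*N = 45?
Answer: 847350/1343 ≈ 630.94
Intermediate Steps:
N = -15 (N = -⅓*45 = -15)
X = -30/1343 (X = 1/(-46 + 37*(1/30)) = 1/(-46 + 37/30) = 1/(-1343/30) = -30/1343 ≈ -0.022338)
(N + X)*(-42) = (-15 - 30/1343)*(-42) = -20175/1343*(-42) = 847350/1343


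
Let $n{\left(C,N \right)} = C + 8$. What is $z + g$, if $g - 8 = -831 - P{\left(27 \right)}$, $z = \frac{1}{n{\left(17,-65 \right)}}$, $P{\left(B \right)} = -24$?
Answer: $- \frac{19974}{25} \approx -798.96$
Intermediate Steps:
$n{\left(C,N \right)} = 8 + C$
$z = \frac{1}{25}$ ($z = \frac{1}{8 + 17} = \frac{1}{25} \approx 0.04$)
$g = -799$ ($g = 8 - 807 = -799$)
$z + g = \frac{1}{25} - 799 = - \frac{19974}{25}$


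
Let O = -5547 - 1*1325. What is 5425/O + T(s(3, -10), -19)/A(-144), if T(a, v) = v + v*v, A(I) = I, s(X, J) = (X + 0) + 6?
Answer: -10873/3436 ≈ -3.1644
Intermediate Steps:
s(X, J) = 6 + X (s(X, J) = X + 6 = 6 + X)
T(a, v) = v + v²
O = -6872 (O = -5547 - 1325 = -6872)
5425/O + T(s(3, -10), -19)/A(-144) = 5425/(-6872) - 19*(1 - 19)/(-144) = 5425*(-1/6872) - 19*(-18)*(-1/144) = -5425/6872 + 342*(-1/144) = -5425/6872 - 19/8 = -10873/3436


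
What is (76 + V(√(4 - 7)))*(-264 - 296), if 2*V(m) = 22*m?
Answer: -42560 - 6160*I*√3 ≈ -42560.0 - 10669.0*I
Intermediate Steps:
V(m) = 11*m (V(m) = (22*m)/2 = 11*m)
(76 + V(√(4 - 7)))*(-264 - 296) = (76 + 11*√(4 - 7))*(-264 - 296) = (76 + 11*√(-3))*(-560) = (76 + 11*(I*√3))*(-560) = (76 + 11*I*√3)*(-560) = -42560 - 6160*I*√3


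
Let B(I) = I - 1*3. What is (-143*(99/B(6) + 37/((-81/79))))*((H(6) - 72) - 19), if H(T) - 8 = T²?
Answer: -1680250/81 ≈ -20744.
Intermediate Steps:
B(I) = -3 + I (B(I) = I - 3 = -3 + I)
H(T) = 8 + T²
(-143*(99/B(6) + 37/((-81/79))))*((H(6) - 72) - 19) = (-143*(99/(-3 + 6) + 37/((-81/79))))*(((8 + 6²) - 72) - 19) = (-143*(99/3 + 37/((-81*1/79))))*(((8 + 36) - 72) - 19) = (-143*(99*(⅓) + 37/(-81/79)))*((44 - 72) - 19) = (-143*(33 + 37*(-79/81)))*(-28 - 19) = -143*(33 - 2923/81)*(-47) = -143*(-250/81)*(-47) = (35750/81)*(-47) = -1680250/81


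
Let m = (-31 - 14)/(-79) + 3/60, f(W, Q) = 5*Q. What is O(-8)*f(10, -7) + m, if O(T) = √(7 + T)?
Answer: 979/1580 - 35*I ≈ 0.61962 - 35.0*I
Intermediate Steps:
m = 979/1580 (m = -45*(-1/79) + 3*(1/60) = 45/79 + 1/20 = 979/1580 ≈ 0.61962)
O(-8)*f(10, -7) + m = √(7 - 8)*(5*(-7)) + 979/1580 = √(-1)*(-35) + 979/1580 = I*(-35) + 979/1580 = -35*I + 979/1580 = 979/1580 - 35*I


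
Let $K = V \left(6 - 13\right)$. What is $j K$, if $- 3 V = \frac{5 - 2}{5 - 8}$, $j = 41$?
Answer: $- \frac{287}{3} \approx -95.667$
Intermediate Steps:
$V = \frac{1}{3}$ ($V = - \frac{\left(5 - 2\right) \frac{1}{5 - 8}}{3} = - \frac{3 \frac{1}{5 - 8}}{3} = - \frac{3 \frac{1}{-3}}{3} = - \frac{3 \left(- \frac{1}{3}\right)}{3} = \left(- \frac{1}{3}\right) \left(-1\right) = \frac{1}{3} \approx 0.33333$)
$K = - \frac{7}{3}$ ($K = \frac{6 - 13}{3} = \frac{1}{3} \left(-7\right) = - \frac{7}{3} \approx -2.3333$)
$j K = 41 \left(- \frac{7}{3}\right) = - \frac{287}{3}$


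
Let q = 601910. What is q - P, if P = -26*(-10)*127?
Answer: 568890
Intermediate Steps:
P = 33020 (P = 260*127 = 33020)
q - P = 601910 - 1*33020 = 601910 - 33020 = 568890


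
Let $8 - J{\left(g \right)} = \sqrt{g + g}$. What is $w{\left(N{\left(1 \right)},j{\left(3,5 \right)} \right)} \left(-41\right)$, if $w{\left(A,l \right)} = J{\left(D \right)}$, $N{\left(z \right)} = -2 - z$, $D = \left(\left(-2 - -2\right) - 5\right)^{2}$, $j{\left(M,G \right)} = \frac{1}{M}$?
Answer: $-328 + 205 \sqrt{2} \approx -38.086$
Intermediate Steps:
$D = 25$ ($D = \left(\left(-2 + 2\right) - 5\right)^{2} = \left(0 - 5\right)^{2} = \left(-5\right)^{2} = 25$)
$J{\left(g \right)} = 8 - \sqrt{2} \sqrt{g}$ ($J{\left(g \right)} = 8 - \sqrt{g + g} = 8 - \sqrt{2 g} = 8 - \sqrt{2} \sqrt{g}$)
$w{\left(A,l \right)} = 8 - 5 \sqrt{2}$ ($w{\left(A,l \right)} = 8 - \sqrt{2} \sqrt{25} = 8 - \sqrt{2} \cdot 5 = 8 - 5 \sqrt{2}$)
$w{\left(N{\left(1 \right)},j{\left(3,5 \right)} \right)} \left(-41\right) = \left(8 - 5 \sqrt{2}\right) \left(-41\right) = -328 + 205 \sqrt{2}$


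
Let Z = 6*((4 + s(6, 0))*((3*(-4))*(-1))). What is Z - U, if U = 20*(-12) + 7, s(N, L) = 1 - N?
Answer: 161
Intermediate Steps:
U = -233 (U = -240 + 7 = -233)
Z = -72 (Z = 6*((4 + (1 - 1*6))*((3*(-4))*(-1))) = 6*((4 + (1 - 6))*(-12*(-1))) = 6*((4 - 5)*12) = 6*(-1*12) = 6*(-12) = -72)
Z - U = -72 - 1*(-233) = -72 + 233 = 161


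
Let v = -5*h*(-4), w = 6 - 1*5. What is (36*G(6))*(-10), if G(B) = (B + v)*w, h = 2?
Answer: -16560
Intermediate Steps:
w = 1 (w = 6 - 5 = 1)
v = 40 (v = -5*2*(-4) = -10*(-4) = 40)
G(B) = 40 + B (G(B) = (B + 40)*1 = (40 + B)*1 = 40 + B)
(36*G(6))*(-10) = (36*(40 + 6))*(-10) = (36*46)*(-10) = 1656*(-10) = -16560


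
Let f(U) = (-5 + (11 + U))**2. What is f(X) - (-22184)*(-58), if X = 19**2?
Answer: -1151983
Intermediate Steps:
X = 361
f(U) = (6 + U)**2
f(X) - (-22184)*(-58) = (6 + 361)**2 - (-22184)*(-58) = 367**2 - 1*1286672 = 134689 - 1286672 = -1151983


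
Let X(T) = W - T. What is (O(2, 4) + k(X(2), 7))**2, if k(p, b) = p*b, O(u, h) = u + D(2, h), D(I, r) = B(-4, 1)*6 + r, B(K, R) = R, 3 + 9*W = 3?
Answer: 4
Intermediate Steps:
W = 0 (W = -1/3 + (1/9)*3 = -1/3 + 1/3 = 0)
D(I, r) = 6 + r (D(I, r) = 1*6 + r = 6 + r)
X(T) = -T (X(T) = 0 - T = -T)
O(u, h) = 6 + h + u (O(u, h) = u + (6 + h) = 6 + h + u)
k(p, b) = b*p
(O(2, 4) + k(X(2), 7))**2 = ((6 + 4 + 2) + 7*(-1*2))**2 = (12 + 7*(-2))**2 = (12 - 14)**2 = (-2)**2 = 4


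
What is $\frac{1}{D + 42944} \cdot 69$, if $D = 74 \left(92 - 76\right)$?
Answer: $\frac{69}{44128} \approx 0.0015636$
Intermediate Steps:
$D = 1184$ ($D = 74 \cdot 16 = 1184$)
$\frac{1}{D + 42944} \cdot 69 = \frac{1}{1184 + 42944} \cdot 69 = \frac{1}{44128} \cdot 69 = \frac{69}{44128}$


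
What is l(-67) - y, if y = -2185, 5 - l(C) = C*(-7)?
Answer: 1721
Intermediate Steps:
l(C) = 5 + 7*C (l(C) = 5 - C*(-7) = 5 - (-7)*C = 5 + 7*C)
l(-67) - y = (5 + 7*(-67)) - 1*(-2185) = (5 - 469) + 2185 = -464 + 2185 = 1721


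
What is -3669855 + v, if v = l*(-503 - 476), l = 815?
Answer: -4467740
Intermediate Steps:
v = -797885 (v = 815*(-503 - 476) = 815*(-979) = -797885)
-3669855 + v = -3669855 - 797885 = -4467740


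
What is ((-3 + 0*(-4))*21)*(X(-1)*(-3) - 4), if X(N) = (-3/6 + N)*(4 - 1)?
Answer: -1197/2 ≈ -598.50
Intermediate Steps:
X(N) = -3/2 + 3*N (X(N) = (-3*⅙ + N)*3 = (-½ + N)*3 = -3/2 + 3*N)
((-3 + 0*(-4))*21)*(X(-1)*(-3) - 4) = ((-3 + 0*(-4))*21)*((-3/2 + 3*(-1))*(-3) - 4) = ((-3 + 0)*21)*((-3/2 - 3)*(-3) - 4) = (-3*21)*(-9/2*(-3) - 4) = -63*(27/2 - 4) = -63*19/2 = -1197/2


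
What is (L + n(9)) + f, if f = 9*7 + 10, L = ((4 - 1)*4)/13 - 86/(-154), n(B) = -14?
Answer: 60542/1001 ≈ 60.482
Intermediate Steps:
L = 1483/1001 (L = (3*4)*(1/13) - 86*(-1/154) = 12*(1/13) + 43/77 = 12/13 + 43/77 = 1483/1001 ≈ 1.4815)
f = 73 (f = 63 + 10 = 73)
(L + n(9)) + f = (1483/1001 - 14) + 73 = -12531/1001 + 73 = 60542/1001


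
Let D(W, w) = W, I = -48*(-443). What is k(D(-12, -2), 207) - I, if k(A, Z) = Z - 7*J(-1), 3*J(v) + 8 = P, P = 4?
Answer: -63143/3 ≈ -21048.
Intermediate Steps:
I = 21264
J(v) = -4/3 (J(v) = -8/3 + (⅓)*4 = -8/3 + 4/3 = -4/3)
k(A, Z) = 28/3 + Z (k(A, Z) = Z - 7*(-4/3) = Z + 28/3 = 28/3 + Z)
k(D(-12, -2), 207) - I = (28/3 + 207) - 1*21264 = 649/3 - 21264 = -63143/3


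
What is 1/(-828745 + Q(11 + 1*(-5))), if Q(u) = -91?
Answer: -1/828836 ≈ -1.2065e-6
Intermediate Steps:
1/(-828745 + Q(11 + 1*(-5))) = 1/(-828745 - 91) = 1/(-828836) = -1/828836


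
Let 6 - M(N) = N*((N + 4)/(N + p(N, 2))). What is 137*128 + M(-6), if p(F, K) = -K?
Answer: 35087/2 ≈ 17544.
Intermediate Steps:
M(N) = 6 - N*(4 + N)/(-2 + N) (M(N) = 6 - N*(N + 4)/(N - 1*2) = 6 - N*(4 + N)/(N - 2) = 6 - N*(4 + N)/(-2 + N))
137*128 + M(-6) = 137*128 + (-12 - 1*(-6)² + 2*(-6))/(-2 - 6) = 17536 + (-12 - 1*36 - 12)/(-8) = 17536 - (-12 - 36 - 12)/8 = 17536 - ⅛*(-60) = 17536 + 15/2 = 35087/2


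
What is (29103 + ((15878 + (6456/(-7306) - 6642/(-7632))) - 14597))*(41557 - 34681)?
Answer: 80897697642627/387218 ≈ 2.0892e+8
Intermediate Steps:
(29103 + ((15878 + (6456/(-7306) - 6642/(-7632))) - 14597))*(41557 - 34681) = (29103 + ((15878 + (6456*(-1/7306) - 6642*(-1/7632))) - 14597))*6876 = (29103 + ((15878 + (-3228/3653 + 369/424)) - 14597))*6876 = (29103 + ((15878 - 20715/1548872) - 14597))*6876 = (29103 + (24592968901/1548872 - 14597))*6876 = (29103 + 1984084317/1548872)*6876 = (47060906133/1548872)*6876 = 80897697642627/387218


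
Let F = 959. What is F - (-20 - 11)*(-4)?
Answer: 835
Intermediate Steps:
F - (-20 - 11)*(-4) = 959 - (-20 - 11)*(-4) = 959 - (-31)*(-4) = 959 - 1*124 = 959 - 124 = 835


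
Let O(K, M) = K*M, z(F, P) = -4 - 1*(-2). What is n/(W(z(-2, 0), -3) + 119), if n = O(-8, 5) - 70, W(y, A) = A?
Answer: -55/58 ≈ -0.94828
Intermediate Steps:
z(F, P) = -2 (z(F, P) = -4 + 2 = -2)
n = -110 (n = -8*5 - 70 = -40 - 70 = -110)
n/(W(z(-2, 0), -3) + 119) = -110/(-3 + 119) = -110/116 = -110*1/116 = -55/58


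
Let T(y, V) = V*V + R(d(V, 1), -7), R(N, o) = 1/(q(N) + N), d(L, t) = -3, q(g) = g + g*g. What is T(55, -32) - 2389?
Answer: -4094/3 ≈ -1364.7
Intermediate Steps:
q(g) = g + g**2
R(N, o) = 1/(N + N*(1 + N)) (R(N, o) = 1/(N*(1 + N) + N) = 1/(N + N*(1 + N)))
T(y, V) = 1/3 + V**2 (T(y, V) = V*V + 1/((-3)*(2 - 3)) = V**2 - 1/3/(-1) = V**2 - 1/3*(-1) = V**2 + 1/3 = 1/3 + V**2)
T(55, -32) - 2389 = (1/3 + (-32)**2) - 2389 = (1/3 + 1024) - 2389 = 3073/3 - 2389 = -4094/3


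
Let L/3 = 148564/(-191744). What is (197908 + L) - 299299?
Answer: -4860390399/47936 ≈ -1.0139e+5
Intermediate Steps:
L = -111423/47936 (L = 3*(148564/(-191744)) = 3*(148564*(-1/191744)) = 3*(-37141/47936) = -111423/47936 ≈ -2.3244)
(197908 + L) - 299299 = (197908 - 111423/47936) - 299299 = 9486806465/47936 - 299299 = -4860390399/47936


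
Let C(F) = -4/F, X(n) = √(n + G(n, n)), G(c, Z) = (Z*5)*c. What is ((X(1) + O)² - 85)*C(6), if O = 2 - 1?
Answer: 52 - 4*√6/3 ≈ 48.734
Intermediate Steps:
G(c, Z) = 5*Z*c (G(c, Z) = (5*Z)*c = 5*Z*c)
X(n) = √(n + 5*n²) (X(n) = √(n + 5*n*n) = √(n + 5*n²))
O = 1
((X(1) + O)² - 85)*C(6) = ((√(1*(1 + 5*1)) + 1)² - 85)*(-4/6) = ((√(1*(1 + 5)) + 1)² - 85)*(-4*⅙) = ((√(1*6) + 1)² - 85)*(-⅔) = ((√6 + 1)² - 85)*(-⅔) = ((1 + √6)² - 85)*(-⅔) = (-85 + (1 + √6)²)*(-⅔) = 170/3 - 2*(1 + √6)²/3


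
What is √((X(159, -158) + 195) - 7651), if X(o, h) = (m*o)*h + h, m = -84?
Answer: 3*√233626 ≈ 1450.0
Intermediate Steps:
X(o, h) = h - 84*h*o (X(o, h) = (-84*o)*h + h = -84*h*o + h = h - 84*h*o)
√((X(159, -158) + 195) - 7651) = √((-158*(1 - 84*159) + 195) - 7651) = √((-158*(1 - 13356) + 195) - 7651) = √((-158*(-13355) + 195) - 7651) = √((2110090 + 195) - 7651) = √(2110285 - 7651) = √2102634 = 3*√233626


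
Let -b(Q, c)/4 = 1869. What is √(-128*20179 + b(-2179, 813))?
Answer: 2*I*√647597 ≈ 1609.5*I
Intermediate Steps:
b(Q, c) = -7476 (b(Q, c) = -4*1869 = -7476)
√(-128*20179 + b(-2179, 813)) = √(-128*20179 - 7476) = √(-2582912 - 7476) = √(-2590388) = 2*I*√647597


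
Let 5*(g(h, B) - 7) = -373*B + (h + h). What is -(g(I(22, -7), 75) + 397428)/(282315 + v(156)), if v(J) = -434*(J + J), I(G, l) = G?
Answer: -1959244/734535 ≈ -2.6673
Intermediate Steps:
g(h, B) = 7 - 373*B/5 + 2*h/5 (g(h, B) = 7 + (-373*B + (h + h))/5 = 7 + (-373*B + 2*h)/5 = 7 + (-373*B/5 + 2*h/5) = 7 - 373*B/5 + 2*h/5)
v(J) = -868*J
-(g(I(22, -7), 75) + 397428)/(282315 + v(156)) = -((7 - 373/5*75 + (2/5)*22) + 397428)/(282315 - 868*156) = -((7 - 5595 + 44/5) + 397428)/(282315 - 135408) = -(-27896/5 + 397428)/146907 = -1959244/(5*146907) = -1*1959244/734535 = -1959244/734535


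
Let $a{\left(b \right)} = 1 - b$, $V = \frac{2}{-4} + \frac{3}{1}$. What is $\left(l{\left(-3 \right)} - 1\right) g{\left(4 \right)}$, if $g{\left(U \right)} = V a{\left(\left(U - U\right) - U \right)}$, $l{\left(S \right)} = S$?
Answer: $-50$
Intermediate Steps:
$V = \frac{5}{2}$ ($V = 2 \left(- \frac{1}{4}\right) + 3 \cdot 1 = - \frac{1}{2} + 3 = \frac{5}{2} \approx 2.5$)
$g{\left(U \right)} = \frac{5}{2} + \frac{5 U}{2}$ ($g{\left(U \right)} = \frac{5 \left(1 - \left(\left(U - U\right) - U\right)\right)}{2} = \frac{5 \left(1 - \left(0 - U\right)\right)}{2} = \frac{5 \left(1 - - U\right)}{2} = \frac{5 \left(1 + U\right)}{2} = \frac{5}{2} + \frac{5 U}{2}$)
$\left(l{\left(-3 \right)} - 1\right) g{\left(4 \right)} = \left(-3 - 1\right) \left(\frac{5}{2} + \frac{5}{2} \cdot 4\right) = - 4 \left(\frac{5}{2} + 10\right) = \left(-4\right) \frac{25}{2} = -50$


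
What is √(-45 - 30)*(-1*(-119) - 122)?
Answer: -15*I*√3 ≈ -25.981*I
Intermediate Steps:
√(-45 - 30)*(-1*(-119) - 122) = √(-75)*(119 - 122) = (5*I*√3)*(-3) = -15*I*√3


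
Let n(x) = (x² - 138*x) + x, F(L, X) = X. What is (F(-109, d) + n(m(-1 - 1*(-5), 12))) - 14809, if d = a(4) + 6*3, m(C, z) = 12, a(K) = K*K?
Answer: -16275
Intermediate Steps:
a(K) = K²
d = 34 (d = 4² + 6*3 = 16 + 18 = 34)
n(x) = x² - 137*x
(F(-109, d) + n(m(-1 - 1*(-5), 12))) - 14809 = (34 + 12*(-137 + 12)) - 14809 = (34 + 12*(-125)) - 14809 = (34 - 1500) - 14809 = -1466 - 14809 = -16275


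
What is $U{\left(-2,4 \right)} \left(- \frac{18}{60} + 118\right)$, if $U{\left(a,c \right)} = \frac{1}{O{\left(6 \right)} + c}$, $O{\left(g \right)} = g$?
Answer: $\frac{1177}{100} \approx 11.77$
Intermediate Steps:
$U{\left(a,c \right)} = \frac{1}{6 + c}$
$U{\left(-2,4 \right)} \left(- \frac{18}{60} + 118\right) = \frac{- \frac{18}{60} + 118}{6 + 4} = \frac{\left(-18\right) \frac{1}{60} + 118}{10} = \frac{- \frac{3}{10} + 118}{10} = \frac{1}{10} \cdot \frac{1177}{10} = \frac{1177}{100}$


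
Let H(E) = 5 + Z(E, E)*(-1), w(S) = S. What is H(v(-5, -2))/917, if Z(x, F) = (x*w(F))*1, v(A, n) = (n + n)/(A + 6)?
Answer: -11/917 ≈ -0.011996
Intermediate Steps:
v(A, n) = 2*n/(6 + A) (v(A, n) = (2*n)/(6 + A) = 2*n/(6 + A))
Z(x, F) = F*x (Z(x, F) = (x*F)*1 = (F*x)*1 = F*x)
H(E) = 5 - E² (H(E) = 5 + (E*E)*(-1) = 5 + E²*(-1) = 5 - E²)
H(v(-5, -2))/917 = (5 - (2*(-2)/(6 - 5))²)/917 = (5 - (2*(-2)/1)²)*(1/917) = (5 - (2*(-2)*1)²)*(1/917) = (5 - 1*(-4)²)*(1/917) = (5 - 1*16)*(1/917) = (5 - 16)*(1/917) = -11*1/917 = -11/917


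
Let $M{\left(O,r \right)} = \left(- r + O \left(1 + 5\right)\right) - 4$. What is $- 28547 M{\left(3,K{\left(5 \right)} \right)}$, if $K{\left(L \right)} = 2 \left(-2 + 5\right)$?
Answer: $-228376$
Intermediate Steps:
$K{\left(L \right)} = 6$ ($K{\left(L \right)} = 2 \cdot 3 = 6$)
$M{\left(O,r \right)} = -4 - r + 6 O$ ($M{\left(O,r \right)} = \left(- r + O 6\right) - 4 = \left(- r + 6 O\right) - 4 = -4 - r + 6 O$)
$- 28547 M{\left(3,K{\left(5 \right)} \right)} = - 28547 \left(-4 - 6 + 6 \cdot 3\right) = - 28547 \left(-4 - 6 + 18\right) = \left(-28547\right) 8 = -228376$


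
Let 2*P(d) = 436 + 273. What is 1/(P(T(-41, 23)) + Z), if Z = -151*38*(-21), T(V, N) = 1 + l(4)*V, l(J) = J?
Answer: 2/241705 ≈ 8.2746e-6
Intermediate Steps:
T(V, N) = 1 + 4*V
P(d) = 709/2 (P(d) = (436 + 273)/2 = (½)*709 = 709/2)
Z = 120498 (Z = -5738*(-21) = 120498)
1/(P(T(-41, 23)) + Z) = 1/(709/2 + 120498) = 1/(241705/2) = 2/241705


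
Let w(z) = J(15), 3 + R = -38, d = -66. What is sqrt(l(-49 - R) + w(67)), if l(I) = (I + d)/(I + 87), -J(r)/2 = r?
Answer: 2*I*sqrt(48269)/79 ≈ 5.5621*I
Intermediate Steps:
J(r) = -2*r
R = -41 (R = -3 - 38 = -41)
l(I) = (-66 + I)/(87 + I) (l(I) = (I - 66)/(I + 87) = (-66 + I)/(87 + I))
w(z) = -30 (w(z) = -2*15 = -30)
sqrt(l(-49 - R) + w(67)) = sqrt((-66 + (-49 - 1*(-41)))/(87 + (-49 - 1*(-41))) - 30) = sqrt((-66 + (-49 + 41))/(87 + (-49 + 41)) - 30) = sqrt((-66 - 8)/(87 - 8) - 30) = sqrt(-74/79 - 30) = sqrt(-2444/79) = 2*I*sqrt(48269)/79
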